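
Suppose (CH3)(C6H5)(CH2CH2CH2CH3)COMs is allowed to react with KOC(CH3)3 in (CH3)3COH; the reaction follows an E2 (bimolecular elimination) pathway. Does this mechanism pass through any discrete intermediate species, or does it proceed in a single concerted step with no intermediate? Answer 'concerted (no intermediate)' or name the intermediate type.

concerted (no intermediate)

In one step, (CH3)3CO⁻ pulls off a β-proton, the C–O bond cleaves, and a C=C double bond forms between the α- and β-carbons (E2, anti elimination).
All bond changes occur in one transition state; no discrete intermediate is formed.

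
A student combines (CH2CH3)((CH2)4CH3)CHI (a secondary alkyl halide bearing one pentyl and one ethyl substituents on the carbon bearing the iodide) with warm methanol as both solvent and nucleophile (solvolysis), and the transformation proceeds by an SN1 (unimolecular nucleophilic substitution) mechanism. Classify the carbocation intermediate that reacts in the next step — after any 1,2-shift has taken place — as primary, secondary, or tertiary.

secondary

Step 1: Rate-determining heterolysis of the C–I bond gives I⁻ and a secondary carbocation.
No single 1,2-shift to an adjacent carbon would give a more-substituted cation, so no rearrangement occurs.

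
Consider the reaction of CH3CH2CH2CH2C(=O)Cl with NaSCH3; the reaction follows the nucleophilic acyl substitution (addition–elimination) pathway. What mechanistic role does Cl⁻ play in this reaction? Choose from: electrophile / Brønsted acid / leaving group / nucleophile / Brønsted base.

leaving group

Step 2: An oxygen lone pair re-forms the C=O π bond as the C–Cl σ-bond breaks; Cl⁻ is expelled.
Cl⁻ departs with both electrons of the breaking σ-bond — that is the definition of a leaving group.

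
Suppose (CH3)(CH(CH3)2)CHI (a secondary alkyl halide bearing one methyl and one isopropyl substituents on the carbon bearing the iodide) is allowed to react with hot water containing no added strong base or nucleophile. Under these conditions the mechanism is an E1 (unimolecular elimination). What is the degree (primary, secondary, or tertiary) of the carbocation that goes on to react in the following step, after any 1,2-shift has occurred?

Step 1: The C–I bond breaks with both electrons going to the iodide; I⁻ leaves and a secondary carbocation remains.
Step 2: A hydride (H with its bonding pair) migrates from the adjacent isopropyl carbon to the cationic centre — a 1,2-hydride shift — upgrading the secondary cation to a tertiary one.
The cation rearranges from secondary to tertiary via a 1,2-hydride shift from the adjacent isopropyl carbon; the tertiary cation is what reacts next.

tertiary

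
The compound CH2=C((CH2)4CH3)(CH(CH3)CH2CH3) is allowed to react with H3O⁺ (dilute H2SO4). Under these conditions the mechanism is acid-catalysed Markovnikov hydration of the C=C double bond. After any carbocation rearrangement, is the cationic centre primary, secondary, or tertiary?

tertiary

Step 1: The π electrons of the C=C bond attack a proton of H3O⁺; Markovnikov addition places the new C–H on the less-substituted alkene carbon, so the positive charge ends up on the more-substituted carbon — a tertiary carbocation. H2O is released.
No single 1,2-shift to an adjacent carbon would give a more-substituted cation, so no rearrangement occurs.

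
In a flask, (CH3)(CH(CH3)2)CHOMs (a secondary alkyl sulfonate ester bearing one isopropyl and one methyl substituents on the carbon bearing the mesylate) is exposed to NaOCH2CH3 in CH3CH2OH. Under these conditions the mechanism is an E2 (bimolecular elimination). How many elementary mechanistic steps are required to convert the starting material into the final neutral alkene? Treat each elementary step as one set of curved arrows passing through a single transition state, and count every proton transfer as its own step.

Step 1: The strong base CH3CH2O⁻ removes a β-hydrogen; in the same concerted event the electrons of the breaking C–H bond form the new π(C=C) bond and the C–O σ-bond breaks, expelling MsO⁻. Anti-periplanar geometry; one transition state.
Total: 1 elementary step.

1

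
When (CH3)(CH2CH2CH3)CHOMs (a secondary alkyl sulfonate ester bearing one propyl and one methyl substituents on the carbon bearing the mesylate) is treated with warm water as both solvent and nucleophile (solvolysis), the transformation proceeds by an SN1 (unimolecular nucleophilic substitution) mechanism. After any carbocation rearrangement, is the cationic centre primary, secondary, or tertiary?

secondary

Step 1: Unassisted departure of MsO⁻ (taking the C–O bonding pair) generates a secondary carbocation.
No single 1,2-shift to an adjacent carbon would give a more-substituted cation, so no rearrangement occurs.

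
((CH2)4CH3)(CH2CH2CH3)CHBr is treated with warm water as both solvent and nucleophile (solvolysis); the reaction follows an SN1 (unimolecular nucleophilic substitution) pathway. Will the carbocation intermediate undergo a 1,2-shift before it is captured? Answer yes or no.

The first-formed carbocation is secondary.
No single 1,2-shift to an adjacent carbon would produce a more-substituted cation than the one already present, so no rearrangement occurs.

no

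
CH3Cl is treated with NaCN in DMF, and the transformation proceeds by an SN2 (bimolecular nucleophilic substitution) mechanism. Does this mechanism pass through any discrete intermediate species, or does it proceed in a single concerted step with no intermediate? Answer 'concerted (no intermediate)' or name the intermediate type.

CN⁻ attacks the back face of the α-carbon while Cl⁻ departs with the C–Cl bonding pair — a single concerted displacement through a pentacoordinate transition state.
All bond changes occur in one transition state; no discrete intermediate is formed.

concerted (no intermediate)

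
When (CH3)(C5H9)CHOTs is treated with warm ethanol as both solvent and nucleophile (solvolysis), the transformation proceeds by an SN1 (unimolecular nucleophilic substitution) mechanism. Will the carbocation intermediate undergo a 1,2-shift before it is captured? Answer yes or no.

The first-formed carbocation is secondary.
The adjacent cyclopentyl carbon already bears 2 other carbon substituents and has a hydrogen to migrate; after a 1,2-hydride shift from that carbon the positive charge sits on a tertiary centre.
Tertiary is more stable than secondary, so the shift occurs.

yes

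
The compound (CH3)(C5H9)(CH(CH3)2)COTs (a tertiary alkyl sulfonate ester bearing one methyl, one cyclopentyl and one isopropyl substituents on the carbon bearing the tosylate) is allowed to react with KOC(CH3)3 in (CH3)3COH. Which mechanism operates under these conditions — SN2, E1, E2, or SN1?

E2

Conditions: a strong/bulky base with a tertiary substrate bearing a β-hydrogen.
These conditions are the textbook signature of the E2 pathway.
A strong (often hindered) base removes a β-H in concert with loss of the leaving group — bimolecular elimination.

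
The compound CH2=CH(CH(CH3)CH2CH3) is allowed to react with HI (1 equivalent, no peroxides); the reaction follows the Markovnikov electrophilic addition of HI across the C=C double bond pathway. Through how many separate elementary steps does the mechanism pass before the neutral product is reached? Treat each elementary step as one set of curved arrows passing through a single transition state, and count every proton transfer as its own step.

Step 1: Protonation of the alkene by HI: the π bond acts as the nucleophile and picks up H⁺, giving the more stable (Markovnikov) secondary carbocation. The H–I bond breaks heterolytically, releasing I⁻.
Step 2: A hydride (H with its bonding pair) migrates from the adjacent sec-butyl carbon to the cationic centre — a 1,2-hydride shift — upgrading the secondary cation to a tertiary one.
Step 3: I⁻ captures the cation: a lone pair on I⁻ fills the empty p orbital, producing the alkyl halide product.
Total: 3 elementary steps.

3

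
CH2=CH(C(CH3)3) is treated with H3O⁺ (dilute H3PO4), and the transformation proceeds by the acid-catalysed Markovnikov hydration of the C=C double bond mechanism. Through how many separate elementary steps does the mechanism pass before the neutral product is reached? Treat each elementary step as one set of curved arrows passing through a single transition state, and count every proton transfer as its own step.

Step 1: The π electrons of the C=C bond attack a proton of H3O⁺; Markovnikov addition places the new C–H on the less-substituted alkene carbon, so the positive charge ends up on the more-substituted carbon — a secondary carbocation. H2O is released.
Step 2: Carbocation rearrangement: a 1,2-methyl shift from the adjacent tert-butyl carbon converts the initially-formed secondary cation into the more stable tertiary cation.
Step 3: Nucleophilic capture of the cation by H2O produces the protonated alcohol (an oxonium ion).
Step 4: H2O removes a proton from the oxonium oxygen, regenerating H3O⁺ and giving the neutral alcohol.
Total: 4 elementary steps.

4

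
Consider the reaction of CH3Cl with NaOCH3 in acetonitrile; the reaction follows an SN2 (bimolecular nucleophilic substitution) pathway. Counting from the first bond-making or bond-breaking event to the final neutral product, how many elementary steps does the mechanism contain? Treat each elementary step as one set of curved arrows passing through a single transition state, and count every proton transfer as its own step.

Step 1: CH3O⁻ attacks the back face of the α-carbon while Cl⁻ departs with the C–Cl bonding pair — a single concerted displacement through a pentacoordinate transition state.
Total: 1 elementary step.

1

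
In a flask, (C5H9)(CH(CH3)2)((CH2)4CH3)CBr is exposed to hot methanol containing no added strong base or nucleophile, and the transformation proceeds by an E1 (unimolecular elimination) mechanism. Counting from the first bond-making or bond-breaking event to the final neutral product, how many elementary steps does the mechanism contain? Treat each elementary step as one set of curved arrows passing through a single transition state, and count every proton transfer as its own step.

Step 1: The C–Br bond breaks with both electrons going to the bromide; Br⁻ leaves and a tertiary carbocation remains.
(No 1,2-shift: no single shift to an adjacent carbon would give a more stable cation.)
Step 2: A methanol molecule (solvent) deprotonates a β-carbon; as the C–H bond breaks, those electrons form the new alkene π bond.
Total: 2 elementary steps.

2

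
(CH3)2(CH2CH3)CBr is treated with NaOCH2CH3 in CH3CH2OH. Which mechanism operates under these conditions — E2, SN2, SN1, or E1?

E2

Conditions: a strong base with a tertiary substrate bearing a β-hydrogen.
These conditions are the textbook signature of the E2 pathway.
A strong (often hindered) base removes a β-H in concert with loss of the leaving group — bimolecular elimination.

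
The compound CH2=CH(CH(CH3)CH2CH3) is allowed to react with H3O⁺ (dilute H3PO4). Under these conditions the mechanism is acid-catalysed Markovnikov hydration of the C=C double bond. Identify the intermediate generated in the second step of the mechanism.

Step 1: The π electrons of the C=C bond attack a proton of H3O⁺; Markovnikov addition places the new C–H on the less-substituted alkene carbon, so the positive charge ends up on the more-substituted carbon — a secondary carbocation. H2O is released.
Step 2: A 1,2-hydride shift from the adjacent sec-butyl carbon moves the positive charge from the secondary centre to an adjacent carbon, generating a more stable tertiary carbocation.
After step 2 the species present is a tertiary carbocation.

tertiary carbocation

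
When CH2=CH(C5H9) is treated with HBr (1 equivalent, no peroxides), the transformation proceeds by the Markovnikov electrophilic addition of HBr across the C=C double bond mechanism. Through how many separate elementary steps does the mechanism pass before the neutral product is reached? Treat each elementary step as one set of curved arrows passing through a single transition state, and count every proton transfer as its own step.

Step 1: Protonation of the alkene by HBr: the π bond acts as the nucleophile and picks up H⁺, giving the more stable (Markovnikov) secondary carbocation. The H–Br bond breaks heterolytically, releasing Br⁻.
Step 2: Carbocation rearrangement: a 1,2-hydride shift from the adjacent cyclopentyl carbon converts the initially-formed secondary cation into the more stable tertiary cation.
Step 3: Nucleophilic attack by Br⁻ on the carbocation completes the addition, giving R–Br.
Total: 3 elementary steps.

3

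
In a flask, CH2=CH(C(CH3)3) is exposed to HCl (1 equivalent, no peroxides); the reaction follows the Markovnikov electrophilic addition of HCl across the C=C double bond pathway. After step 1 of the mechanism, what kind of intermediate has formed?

Step 1: The π electrons of the C=C bond attack a proton of HCl; Markovnikov addition places the new C–H on the less-substituted alkene carbon, so the positive charge ends up on the more-substituted carbon — a secondary carbocation. The H–Cl bond breaks heterolytically, releasing Cl⁻.
After step 1 the species present is a secondary carbocation.

secondary carbocation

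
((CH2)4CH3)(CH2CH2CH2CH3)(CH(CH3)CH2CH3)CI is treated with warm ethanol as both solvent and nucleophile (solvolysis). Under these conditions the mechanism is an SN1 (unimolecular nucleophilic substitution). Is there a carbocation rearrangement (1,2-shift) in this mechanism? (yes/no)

The first-formed carbocation is tertiary.
No single 1,2-shift to an adjacent carbon would produce a more-substituted cation than the one already present, so no rearrangement occurs.

no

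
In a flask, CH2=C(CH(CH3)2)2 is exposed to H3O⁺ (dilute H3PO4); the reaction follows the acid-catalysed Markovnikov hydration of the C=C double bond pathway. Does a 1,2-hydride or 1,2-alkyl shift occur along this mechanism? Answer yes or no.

The first-formed carbocation is tertiary.
No single 1,2-shift to an adjacent carbon would produce a more-substituted cation than the one already present, so no rearrangement occurs.

no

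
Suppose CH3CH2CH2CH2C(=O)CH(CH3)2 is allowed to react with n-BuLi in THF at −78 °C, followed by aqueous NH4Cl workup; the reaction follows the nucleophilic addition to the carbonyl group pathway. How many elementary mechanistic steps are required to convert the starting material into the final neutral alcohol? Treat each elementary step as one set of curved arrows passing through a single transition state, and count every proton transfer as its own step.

Step 1: A lone pair / filled orbital on the carbanion-like carbon of n-BuLi attacks the electrophilic carbonyl carbon; the π(C=O) electrons shift onto oxygen, producing a tetrahedral alkoxide intermediate.
Step 2: On aqueous NH4Cl workup the alkoxide oxygen is protonated, giving an alcohol.
Total: 2 elementary steps.

2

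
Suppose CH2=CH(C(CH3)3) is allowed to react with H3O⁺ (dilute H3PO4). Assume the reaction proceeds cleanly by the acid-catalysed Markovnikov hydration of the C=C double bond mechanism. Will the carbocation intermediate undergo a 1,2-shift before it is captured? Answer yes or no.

The first-formed carbocation is secondary.
The adjacent tert-butyl carbon has no hydrogen but bears methyl groups; migration of one methyl with its bonding pair (a 1,2-methyl shift) places the charge on a tertiary centre.
Tertiary is more stable than secondary, so the shift occurs.

yes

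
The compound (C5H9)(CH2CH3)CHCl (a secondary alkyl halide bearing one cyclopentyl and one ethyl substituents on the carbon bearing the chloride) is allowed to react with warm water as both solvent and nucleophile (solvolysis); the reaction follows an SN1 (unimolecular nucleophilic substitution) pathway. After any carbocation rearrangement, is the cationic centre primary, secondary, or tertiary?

Step 1: The C–Cl bond breaks with both electrons going to the chloride; Cl⁻ leaves and a secondary carbocation remains.
Step 2: Carbocation rearrangement: a 1,2-hydride shift from the adjacent cyclopentyl carbon converts the initially-formed secondary cation into the more stable tertiary cation.
The cation rearranges from secondary to tertiary via a 1,2-hydride shift from the adjacent cyclopentyl carbon; the tertiary cation is what reacts next.

tertiary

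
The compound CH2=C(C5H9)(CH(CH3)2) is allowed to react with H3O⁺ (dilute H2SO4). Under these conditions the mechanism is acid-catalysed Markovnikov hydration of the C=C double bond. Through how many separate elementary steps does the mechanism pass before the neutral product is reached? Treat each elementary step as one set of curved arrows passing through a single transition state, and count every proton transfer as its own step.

3

Step 1: Electrophilic addition begins with the π(C=C) electrons forming a bond to the proton of H3O⁺. Following Markovnikov's rule, the resulting cation is tertiary. H2O is released.
(No 1,2-shift: no single shift to an adjacent carbon would give a more stable cation.)
Step 2: A lone pair on the oxygen of H2O attacks the carbocation, forming a C–O bond and an oxonium ion (a protonated alcohol).
Step 3: H2O removes a proton from the oxonium oxygen, regenerating H3O⁺ and giving the neutral alcohol.
Total: 3 elementary steps.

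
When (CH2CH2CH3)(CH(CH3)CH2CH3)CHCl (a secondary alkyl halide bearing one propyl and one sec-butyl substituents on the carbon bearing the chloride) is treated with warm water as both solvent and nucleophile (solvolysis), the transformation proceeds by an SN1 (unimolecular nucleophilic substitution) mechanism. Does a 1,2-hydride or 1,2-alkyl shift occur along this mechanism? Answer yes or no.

The first-formed carbocation is secondary.
The adjacent sec-butyl carbon already bears 2 other carbon substituents and has a hydrogen to migrate; after a 1,2-hydride shift from that carbon the positive charge sits on a tertiary centre.
Tertiary is more stable than secondary, so the shift occurs.

yes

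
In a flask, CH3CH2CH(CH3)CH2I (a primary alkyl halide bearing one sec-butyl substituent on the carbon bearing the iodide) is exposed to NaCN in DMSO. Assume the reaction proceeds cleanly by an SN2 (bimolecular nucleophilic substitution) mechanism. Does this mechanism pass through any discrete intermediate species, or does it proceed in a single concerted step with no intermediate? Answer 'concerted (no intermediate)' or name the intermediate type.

The cyanide nucleophile donates a lone pair from C to the α-carbon in a backside attack; simultaneously the C–I σ-bond breaks and both of its electrons leave with I⁻. One concerted step with inversion of configuration.
All bond changes occur in one transition state; no discrete intermediate is formed.

concerted (no intermediate)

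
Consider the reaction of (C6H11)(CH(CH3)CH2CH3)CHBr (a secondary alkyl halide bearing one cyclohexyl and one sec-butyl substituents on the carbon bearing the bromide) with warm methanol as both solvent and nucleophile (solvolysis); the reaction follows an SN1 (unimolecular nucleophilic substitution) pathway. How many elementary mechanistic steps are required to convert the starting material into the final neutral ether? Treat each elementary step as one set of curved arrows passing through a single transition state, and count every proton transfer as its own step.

4

Step 1: Rate-determining heterolysis of the C–Br bond gives Br⁻ and a secondary carbocation.
Step 2: A hydride (H with its bonding pair) migrates from the adjacent cyclohexyl carbon to the cationic centre — a 1,2-hydride shift — upgrading the secondary cation to a tertiary one.
Step 3: Nucleophilic capture: the oxygen of CH3OH bonds to the cationic carbon, producing an oxonium-ion intermediate.
Step 4: Deprotonation of the oxonium oxygen by solvent methanol yields the neutral ether.
Total: 4 elementary steps.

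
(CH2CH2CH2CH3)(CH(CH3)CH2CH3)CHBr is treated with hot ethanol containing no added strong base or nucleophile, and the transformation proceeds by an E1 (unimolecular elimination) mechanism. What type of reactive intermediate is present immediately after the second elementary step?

Step 1: Unassisted departure of Br⁻ (taking the C–Br bonding pair) generates a secondary carbocation.
Step 2: A hydride (H with its bonding pair) migrates from the adjacent sec-butyl carbon to the cationic centre — a 1,2-hydride shift — upgrading the secondary cation to a tertiary one.
After step 2 the species present is a tertiary carbocation.

tertiary carbocation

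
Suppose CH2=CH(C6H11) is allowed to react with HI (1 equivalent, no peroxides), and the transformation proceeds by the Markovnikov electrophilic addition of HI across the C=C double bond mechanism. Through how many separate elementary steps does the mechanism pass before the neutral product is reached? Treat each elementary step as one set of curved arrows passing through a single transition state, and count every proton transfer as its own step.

Step 1: Electrophilic addition begins with the π(C=C) electrons forming a bond to the proton of HI. Following Markovnikov's rule, the resulting cation is secondary. The H–I bond breaks heterolytically, releasing I⁻.
Step 2: A 1,2-hydride shift from the adjacent cyclohexyl carbon moves the positive charge from the secondary centre to an adjacent carbon, generating a more stable tertiary carbocation.
Step 3: The I⁻ anion donates a lone pair to the carbocation, forming the new C–I σ-bond and giving the neutral alkyl halide.
Total: 3 elementary steps.

3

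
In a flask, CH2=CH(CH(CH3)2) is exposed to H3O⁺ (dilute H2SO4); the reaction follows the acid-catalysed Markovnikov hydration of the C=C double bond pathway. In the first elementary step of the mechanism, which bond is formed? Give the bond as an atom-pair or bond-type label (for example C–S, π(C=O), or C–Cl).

C–H

Step 1: Protonation of the alkene by H3O⁺: the π bond acts as the nucleophile and picks up H⁺, giving the more stable (Markovnikov) secondary carbocation. H2O is released.
The bond formed in this step is the C–H bond.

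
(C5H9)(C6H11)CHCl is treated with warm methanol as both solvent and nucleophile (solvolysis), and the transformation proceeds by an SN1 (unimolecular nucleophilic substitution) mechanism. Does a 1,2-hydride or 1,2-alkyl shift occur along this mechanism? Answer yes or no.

yes

The first-formed carbocation is secondary.
The adjacent cyclopentyl carbon already bears 2 other carbon substituents and has a hydrogen to migrate; after a 1,2-hydride shift from that carbon the positive charge sits on a tertiary centre.
Tertiary is more stable than secondary, so the shift occurs.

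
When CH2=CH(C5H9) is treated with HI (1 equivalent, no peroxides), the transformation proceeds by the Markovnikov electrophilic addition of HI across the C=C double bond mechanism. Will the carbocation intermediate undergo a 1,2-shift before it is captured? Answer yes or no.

yes

The first-formed carbocation is secondary.
The adjacent cyclopentyl carbon already bears 2 other carbon substituents and has a hydrogen to migrate; after a 1,2-hydride shift from that carbon the positive charge sits on a tertiary centre.
Tertiary is more stable than secondary, so the shift occurs.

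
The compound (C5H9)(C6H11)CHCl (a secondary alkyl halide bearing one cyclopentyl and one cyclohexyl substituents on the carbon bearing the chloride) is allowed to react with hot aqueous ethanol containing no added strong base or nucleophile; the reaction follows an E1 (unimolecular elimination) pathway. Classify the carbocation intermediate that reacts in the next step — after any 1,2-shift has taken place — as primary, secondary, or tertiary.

tertiary

Step 1: Ionisation: the C–Cl σ-bond cleaves heterolytically; both bonding electrons depart with Cl⁻, leaving a secondary carbocation at the α-carbon.
Step 2: A hydride (H with its bonding pair) migrates from the adjacent cyclopentyl carbon to the cationic centre — a 1,2-hydride shift — upgrading the secondary cation to a tertiary one.
The cation rearranges from secondary to tertiary via a 1,2-hydride shift from the adjacent cyclopentyl carbon; the tertiary cation is what reacts next.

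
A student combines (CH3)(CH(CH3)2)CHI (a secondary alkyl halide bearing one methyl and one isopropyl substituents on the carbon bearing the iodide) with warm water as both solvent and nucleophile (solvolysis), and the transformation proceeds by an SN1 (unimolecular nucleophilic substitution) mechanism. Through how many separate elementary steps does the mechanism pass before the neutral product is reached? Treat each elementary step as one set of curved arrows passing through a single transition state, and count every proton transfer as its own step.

4

Step 1: Rate-determining heterolysis of the C–I bond gives I⁻ and a secondary carbocation.
Step 2: A hydride (H with its bonding pair) migrates from the adjacent isopropyl carbon to the cationic centre — a 1,2-hydride shift — upgrading the secondary cation to a tertiary one.
Step 3: A lone pair on the oxygen of H2O attacks the carbocation, forming a new C–O σ-bond and an oxonium ion.
Step 4: Proton transfer from the O–H of the oxonium ion to a solvent molecule delivers the neutral alcohol.
Total: 4 elementary steps.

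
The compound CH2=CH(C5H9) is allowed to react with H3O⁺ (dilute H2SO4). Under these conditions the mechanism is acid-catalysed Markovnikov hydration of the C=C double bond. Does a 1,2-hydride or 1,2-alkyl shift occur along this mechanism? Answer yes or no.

The first-formed carbocation is secondary.
The adjacent cyclopentyl carbon already bears 2 other carbon substituents and has a hydrogen to migrate; after a 1,2-hydride shift from that carbon the positive charge sits on a tertiary centre.
Tertiary is more stable than secondary, so the shift occurs.

yes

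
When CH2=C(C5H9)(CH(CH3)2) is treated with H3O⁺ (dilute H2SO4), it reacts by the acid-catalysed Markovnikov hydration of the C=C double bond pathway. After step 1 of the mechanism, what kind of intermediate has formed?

tertiary carbocation

Step 1: Electrophilic addition begins with the π(C=C) electrons forming a bond to the proton of H3O⁺. Following Markovnikov's rule, the resulting cation is tertiary. H2O is released.
After step 1 the species present is a tertiary carbocation.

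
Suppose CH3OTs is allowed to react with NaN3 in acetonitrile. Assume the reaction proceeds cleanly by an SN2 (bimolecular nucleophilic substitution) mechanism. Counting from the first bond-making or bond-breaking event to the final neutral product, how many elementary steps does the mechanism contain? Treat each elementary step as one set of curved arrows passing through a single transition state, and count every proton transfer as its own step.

Step 1: N3⁻ attacks the back face of the α-carbon while TsO⁻ departs with the C–O bonding pair — a single concerted displacement through a pentacoordinate transition state.
Total: 1 elementary step.

1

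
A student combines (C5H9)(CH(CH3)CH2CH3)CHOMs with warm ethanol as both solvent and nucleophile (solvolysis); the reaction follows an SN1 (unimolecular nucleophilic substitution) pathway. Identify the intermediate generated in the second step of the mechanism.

tertiary carbocation

Step 1: Rate-determining heterolysis of the C–O bond gives MsO⁻ and a secondary carbocation.
Step 2: Carbocation rearrangement: a 1,2-hydride shift from the adjacent cyclopentyl carbon converts the initially-formed secondary cation into the more stable tertiary cation.
After step 2 the species present is a tertiary carbocation.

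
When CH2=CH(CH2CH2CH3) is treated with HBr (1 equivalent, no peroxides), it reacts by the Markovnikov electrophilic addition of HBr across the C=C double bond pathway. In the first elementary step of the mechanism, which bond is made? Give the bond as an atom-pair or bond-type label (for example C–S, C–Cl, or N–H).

C–H

Step 1: Protonation of the alkene by HBr: the π bond acts as the nucleophile and picks up H⁺, giving the more stable (Markovnikov) secondary carbocation. The H–Br bond breaks heterolytically, releasing Br⁻.
The bond formed in this step is the C–H bond.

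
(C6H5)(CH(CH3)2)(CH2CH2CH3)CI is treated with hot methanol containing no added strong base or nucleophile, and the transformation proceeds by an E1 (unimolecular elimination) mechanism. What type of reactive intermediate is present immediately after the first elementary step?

tertiary carbocation

Step 1: Unassisted departure of I⁻ (taking the C–I bonding pair) generates a tertiary carbocation.
After step 1 the species present is a tertiary carbocation.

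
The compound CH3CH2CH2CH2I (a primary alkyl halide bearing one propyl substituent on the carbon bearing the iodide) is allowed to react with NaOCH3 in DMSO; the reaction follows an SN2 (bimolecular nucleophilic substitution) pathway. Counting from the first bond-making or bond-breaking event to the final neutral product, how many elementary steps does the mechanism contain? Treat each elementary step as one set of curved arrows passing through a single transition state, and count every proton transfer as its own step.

1

Step 1: CH3O⁻ attacks the back face of the α-carbon while I⁻ departs with the C–I bonding pair — a single concerted displacement through a pentacoordinate transition state.
Total: 1 elementary step.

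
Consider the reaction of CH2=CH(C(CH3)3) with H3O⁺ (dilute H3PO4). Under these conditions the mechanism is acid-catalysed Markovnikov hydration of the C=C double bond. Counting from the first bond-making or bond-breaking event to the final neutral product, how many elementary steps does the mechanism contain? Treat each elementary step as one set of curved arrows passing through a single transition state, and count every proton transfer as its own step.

4

Step 1: Protonation of the alkene by H3O⁺: the π bond acts as the nucleophile and picks up H⁺, giving the more stable (Markovnikov) secondary carbocation. H2O is released.
Step 2: Carbocation rearrangement: a 1,2-methyl shift from the adjacent tert-butyl carbon converts the initially-formed secondary cation into the more stable tertiary cation.
Step 3: A lone pair on the oxygen of H2O attacks the carbocation, forming a C–O bond and an oxonium ion (a protonated alcohol).
Step 4: H2O removes a proton from the oxonium oxygen, regenerating H3O⁺ and giving the neutral alcohol.
Total: 4 elementary steps.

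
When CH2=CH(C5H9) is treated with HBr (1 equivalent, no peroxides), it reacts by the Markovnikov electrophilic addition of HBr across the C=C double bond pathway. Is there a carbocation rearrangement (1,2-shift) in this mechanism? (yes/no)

yes

The first-formed carbocation is secondary.
The adjacent cyclopentyl carbon already bears 2 other carbon substituents and has a hydrogen to migrate; after a 1,2-hydride shift from that carbon the positive charge sits on a tertiary centre.
Tertiary is more stable than secondary, so the shift occurs.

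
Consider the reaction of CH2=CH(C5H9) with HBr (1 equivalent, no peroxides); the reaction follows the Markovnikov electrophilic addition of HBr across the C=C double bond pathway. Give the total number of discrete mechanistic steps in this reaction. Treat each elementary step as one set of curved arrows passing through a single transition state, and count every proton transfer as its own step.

Step 1: Protonation of the alkene by HBr: the π bond acts as the nucleophile and picks up H⁺, giving the more stable (Markovnikov) secondary carbocation. The H–Br bond breaks heterolytically, releasing Br⁻.
Step 2: A 1,2-hydride shift from the adjacent cyclopentyl carbon moves the positive charge from the secondary centre to an adjacent carbon, generating a more stable tertiary carbocation.
Step 3: Nucleophilic attack by Br⁻ on the carbocation completes the addition, giving R–Br.
Total: 3 elementary steps.

3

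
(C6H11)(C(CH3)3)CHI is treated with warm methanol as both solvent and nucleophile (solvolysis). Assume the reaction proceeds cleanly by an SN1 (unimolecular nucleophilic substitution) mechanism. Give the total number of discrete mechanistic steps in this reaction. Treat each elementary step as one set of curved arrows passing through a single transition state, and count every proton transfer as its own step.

Step 1: The C–I bond breaks with both electrons going to the iodide; I⁻ leaves and a secondary carbocation remains.
Step 2: A 1,2-hydride shift from the adjacent cyclohexyl carbon moves the positive charge from the secondary centre to an adjacent carbon, generating a more stable tertiary carbocation.
Step 3: Nucleophilic capture: the oxygen of CH3OH bonds to the cationic carbon, producing an oxonium-ion intermediate.
Step 4: Proton transfer from the O–H of the oxonium ion to a solvent molecule delivers the neutral ether.
Total: 4 elementary steps.

4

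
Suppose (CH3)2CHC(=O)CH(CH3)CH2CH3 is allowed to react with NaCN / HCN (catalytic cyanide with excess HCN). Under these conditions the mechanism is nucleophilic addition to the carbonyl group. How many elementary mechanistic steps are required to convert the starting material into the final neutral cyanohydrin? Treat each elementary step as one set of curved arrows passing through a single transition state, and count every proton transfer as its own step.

2

Step 1: Nucleophilic addition: CN⁻ adds to the carbonyl carbon, pushing the π(C=O) electron pair onto oxygen and giving a tetrahedral alkoxide.
Step 2: The alkoxide oxygen removes a proton from HCN present in the mixture, giving a cyanohydrin and regenerating CN⁻.
Total: 2 elementary steps.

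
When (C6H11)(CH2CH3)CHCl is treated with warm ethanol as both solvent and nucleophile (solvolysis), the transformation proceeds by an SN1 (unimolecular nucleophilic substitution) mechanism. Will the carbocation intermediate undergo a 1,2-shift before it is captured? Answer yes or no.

The first-formed carbocation is secondary.
The adjacent cyclohexyl carbon already bears 2 other carbon substituents and has a hydrogen to migrate; after a 1,2-hydride shift from that carbon the positive charge sits on a tertiary centre.
Tertiary is more stable than secondary, so the shift occurs.

yes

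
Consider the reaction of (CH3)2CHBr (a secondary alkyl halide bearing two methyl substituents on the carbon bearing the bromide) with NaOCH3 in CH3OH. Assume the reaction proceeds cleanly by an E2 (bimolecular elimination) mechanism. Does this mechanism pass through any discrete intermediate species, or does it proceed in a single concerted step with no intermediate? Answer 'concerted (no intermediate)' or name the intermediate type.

concerted (no intermediate)

In one step, CH3O⁻ pulls off a β-proton, the C–Br bond cleaves, and a C=C double bond forms between the α- and β-carbons (E2, anti elimination).
All bond changes occur in one transition state; no discrete intermediate is formed.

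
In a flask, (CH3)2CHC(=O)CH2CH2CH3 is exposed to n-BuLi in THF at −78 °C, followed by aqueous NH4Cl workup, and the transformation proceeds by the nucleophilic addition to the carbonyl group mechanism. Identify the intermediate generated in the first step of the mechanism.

tetrahedral alkoxide intermediate

Step 1: the carbanion-like carbon of n-BuLi attacks the sp² carbonyl carbon; the C=O π bond breaks and the electrons end up as a lone pair on the alkoxide oxygen of the tetrahedral intermediate.
After step 1 the species present is a tetrahedral alkoxide intermediate.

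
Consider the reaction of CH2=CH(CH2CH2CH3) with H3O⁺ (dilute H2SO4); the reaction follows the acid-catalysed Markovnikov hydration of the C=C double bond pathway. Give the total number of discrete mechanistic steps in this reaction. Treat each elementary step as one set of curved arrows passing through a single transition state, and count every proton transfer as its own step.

3

Step 1: Electrophilic addition begins with the π(C=C) electrons forming a bond to the proton of H3O⁺. Following Markovnikov's rule, the resulting cation is secondary. H2O is released.
(No 1,2-shift: no single shift to an adjacent carbon would give a more stable cation.)
Step 2: Nucleophilic capture of the cation by H2O produces the protonated alcohol (an oxonium ion).
Step 3: H2O removes a proton from the oxonium oxygen, regenerating H3O⁺ and giving the neutral alcohol.
Total: 3 elementary steps.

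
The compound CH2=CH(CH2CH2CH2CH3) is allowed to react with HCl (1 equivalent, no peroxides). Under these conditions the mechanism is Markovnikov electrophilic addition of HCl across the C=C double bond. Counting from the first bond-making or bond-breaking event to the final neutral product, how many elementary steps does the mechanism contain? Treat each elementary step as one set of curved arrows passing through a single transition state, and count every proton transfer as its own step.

2

Step 1: Electrophilic addition begins with the π(C=C) electrons forming a bond to the proton of HCl. Following Markovnikov's rule, the resulting cation is secondary. The H–Cl bond breaks heterolytically, releasing Cl⁻.
(No 1,2-shift: no single shift to an adjacent carbon would give a more stable cation.)
Step 2: The Cl⁻ anion donates a lone pair to the carbocation, forming the new C–Cl σ-bond and giving the neutral alkyl halide.
Total: 2 elementary steps.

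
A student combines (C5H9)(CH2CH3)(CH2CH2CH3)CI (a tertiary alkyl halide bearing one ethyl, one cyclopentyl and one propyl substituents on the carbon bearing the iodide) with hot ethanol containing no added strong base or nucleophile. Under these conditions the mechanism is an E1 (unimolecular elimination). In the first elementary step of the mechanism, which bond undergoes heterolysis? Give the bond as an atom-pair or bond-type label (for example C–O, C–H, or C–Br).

C–I

Step 1: Ionisation: the C–I σ-bond cleaves heterolytically; both bonding electrons depart with I⁻, leaving a tertiary carbocation at the α-carbon.
The bond broken in this step is the C–I bond.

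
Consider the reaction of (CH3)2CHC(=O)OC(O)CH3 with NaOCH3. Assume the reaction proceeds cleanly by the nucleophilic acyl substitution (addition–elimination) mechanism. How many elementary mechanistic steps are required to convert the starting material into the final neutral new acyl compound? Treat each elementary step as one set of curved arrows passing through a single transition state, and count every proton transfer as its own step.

2

Step 1: CH3O⁻ adds to the carbonyl carbon; the C=O π electrons shift onto oxygen and a tetrahedral alkoxide intermediate forms.
Step 2: Elimination step: re-formation of the carbonyl π bond drives out CH3CO2⁻, giving the new acyl compound.
Total: 2 elementary steps.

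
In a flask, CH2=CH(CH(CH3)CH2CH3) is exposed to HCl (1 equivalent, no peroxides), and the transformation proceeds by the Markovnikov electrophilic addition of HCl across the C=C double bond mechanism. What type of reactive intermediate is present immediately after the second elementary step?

Step 1: Electrophilic addition begins with the π(C=C) electrons forming a bond to the proton of HCl. Following Markovnikov's rule, the resulting cation is secondary. The H–Cl bond breaks heterolytically, releasing Cl⁻.
Step 2: A 1,2-hydride shift from the adjacent sec-butyl carbon moves the positive charge from the secondary centre to an adjacent carbon, generating a more stable tertiary carbocation.
After step 2 the species present is a tertiary carbocation.

tertiary carbocation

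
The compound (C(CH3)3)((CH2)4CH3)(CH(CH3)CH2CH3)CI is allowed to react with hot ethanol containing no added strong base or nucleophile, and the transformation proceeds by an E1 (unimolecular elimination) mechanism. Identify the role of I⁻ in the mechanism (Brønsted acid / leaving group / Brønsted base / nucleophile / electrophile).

Step 1: The C–I bond breaks with both electrons going to the iodide; I⁻ leaves and a tertiary carbocation remains.
I⁻ departs with both electrons of the breaking σ-bond — that is the definition of a leaving group.

leaving group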